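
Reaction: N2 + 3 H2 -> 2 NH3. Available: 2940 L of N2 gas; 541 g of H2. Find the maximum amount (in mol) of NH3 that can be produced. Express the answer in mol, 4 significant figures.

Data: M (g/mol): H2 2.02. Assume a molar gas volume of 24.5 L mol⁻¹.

178.5 mol

n(N2) = 2940 / 24.5 = 120.0 mol
n(H2) = 541.0 / 2.02 = 267.8 mol
n/ν for N2 = 120.0/1 = 120.0
n/ν for H2 = 267.8/3 = 89.27
Smallest n/ν is H2 → limiting reagent.
n(NH3) = (2/3) × 267.8 = 178.5 mol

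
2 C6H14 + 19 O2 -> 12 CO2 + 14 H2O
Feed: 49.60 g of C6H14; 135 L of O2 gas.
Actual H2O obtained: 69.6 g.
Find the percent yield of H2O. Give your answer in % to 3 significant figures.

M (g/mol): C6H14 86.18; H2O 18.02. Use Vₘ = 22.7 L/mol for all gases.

95.9 %

n(C6H14) = 49.60 / 86.18 = 0.5755 mol
n(O2) = 135.0 / 22.7 = 5.947 mol
n/ν for C6H14 = 0.5755/2 = 0.2878
n/ν for O2 = 5.947/19 = 0.3130
Smallest n/ν is C6H14 → limiting reagent.
theoretical n(H2O) = (14/2) × 0.5755 = 4.029 mol → 72.60 g
% yield = 69.6 / 72.60 × 100 = 95.87 %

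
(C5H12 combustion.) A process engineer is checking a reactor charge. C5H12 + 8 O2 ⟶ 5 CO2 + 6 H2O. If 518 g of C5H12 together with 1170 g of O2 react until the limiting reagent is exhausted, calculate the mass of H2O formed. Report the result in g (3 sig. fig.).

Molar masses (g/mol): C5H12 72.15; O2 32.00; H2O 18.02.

494 g

n(C5H12) = 518.0 / 72.15 = 7.179 mol
n(O2) = 1170 / 32.00 = 36.56 mol
n/ν for C5H12 = 7.179/1 = 7.179
n/ν for O2 = 36.56/8 = 4.570
Smallest n/ν is O2 → limiting reagent.
n(H2O) = (6/8) × 36.56 = 27.42 mol
mass = 27.42 × 18.02 = 494.1 g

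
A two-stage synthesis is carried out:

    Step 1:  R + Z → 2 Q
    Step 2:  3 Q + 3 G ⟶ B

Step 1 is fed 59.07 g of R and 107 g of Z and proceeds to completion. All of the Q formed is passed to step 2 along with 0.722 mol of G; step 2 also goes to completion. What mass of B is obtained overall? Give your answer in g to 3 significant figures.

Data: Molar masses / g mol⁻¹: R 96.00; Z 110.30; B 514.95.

124 g

Step 1:
n(R) = 59.07 / 96.00 = 0.6153 mol
n(Z) = 107.0 / 110.30 = 0.9701 mol
n/ν for R = 0.6153/1 = 0.6153
n/ν for Z = 0.9701/1 = 0.9701
Smallest n/ν is R → limiting reagent.
n(Q) produced = (2/1) × 0.6153 = 1.231 mol
Step 2:
n(Q) available = 1.231 mol
n(G) = 0.7220 mol
n/ν for Q = 1.231/3 = 0.4103
n/ν for G = 0.7220/3 = 0.2407
Smallest n/ν is G → limiting reagent.
n(B) = (1/3) × 0.7220 = 0.2407 mol
mass = 0.2407 × 514.95 = 123.9 g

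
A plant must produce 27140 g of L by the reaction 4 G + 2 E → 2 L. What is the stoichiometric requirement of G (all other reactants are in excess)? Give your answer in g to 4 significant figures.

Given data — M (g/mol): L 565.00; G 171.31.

16460 g

n(L) = 27140 / 565.00 = 48.04 mol
n(G) = (4/2) × 48.04 = 96.08 mol
mass = 96.08 × 171.31 = 16460 g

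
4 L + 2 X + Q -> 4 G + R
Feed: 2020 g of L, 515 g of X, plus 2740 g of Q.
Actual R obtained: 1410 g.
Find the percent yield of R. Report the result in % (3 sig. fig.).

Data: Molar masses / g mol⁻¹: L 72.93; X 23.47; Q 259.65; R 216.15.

94.2 %

n(L) = 2020 / 72.93 = 27.70 mol
n(X) = 515.0 / 23.47 = 21.94 mol
n(Q) = 2740 / 259.65 = 10.55 mol
n/ν for L = 27.70/4 = 6.925
n/ν for X = 21.94/2 = 10.97
n/ν for Q = 10.55/1 = 10.55
Smallest n/ν is L → limiting reagent.
theoretical n(R) = (1/4) × 27.70 = 6.925 mol → 1497 g
% yield = 1410 / 1497 × 100 = 94.19 %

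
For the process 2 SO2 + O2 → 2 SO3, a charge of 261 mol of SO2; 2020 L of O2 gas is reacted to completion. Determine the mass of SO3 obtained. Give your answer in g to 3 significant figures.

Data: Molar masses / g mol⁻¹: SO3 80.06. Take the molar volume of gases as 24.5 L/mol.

n(SO2) = 261.0 mol
n(O2) = 2020 / 24.5 = 82.45 mol
n/ν for SO2 = 261.0/2 = 130.5
n/ν for O2 = 82.45/1 = 82.45
Smallest n/ν is O2 → limiting reagent.
n(SO3) = (2/1) × 82.45 = 164.9 mol
mass = 164.9 × 80.06 = 13200 g

13200 g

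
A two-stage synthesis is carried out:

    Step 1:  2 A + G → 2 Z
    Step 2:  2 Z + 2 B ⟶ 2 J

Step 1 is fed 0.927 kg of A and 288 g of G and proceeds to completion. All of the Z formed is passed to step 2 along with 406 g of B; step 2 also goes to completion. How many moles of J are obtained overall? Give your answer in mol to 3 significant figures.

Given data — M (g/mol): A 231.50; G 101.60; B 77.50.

Step 1:
n(A) = 0.9270×1000 / 231.50 = 4.004 mol
n(G) = 288.0 / 101.60 = 2.835 mol
n/ν → A: 2.002, G: 2.835; A is limiting.
n(Z) produced = (2/2) × 4.004 = 4.004 mol
Step 2:
n(Z) available = 4.004 mol
n(B) = 406.0 / 77.50 = 5.239 mol
n/ν → Z: 2.002, B: 2.620; Z is limiting.
n(J) = (2/2) × 4.004 = 4.004 mol

4.00 mol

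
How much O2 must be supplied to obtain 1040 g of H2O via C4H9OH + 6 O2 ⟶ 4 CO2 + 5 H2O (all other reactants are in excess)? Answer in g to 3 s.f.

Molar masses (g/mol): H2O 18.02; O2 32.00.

2220 g

n(H2O) = 1040 / 18.02 = 57.71 mol
n(O2) = (6/5) × 57.71 = 69.25 mol
mass = 69.25 × 32.00 = 2216 g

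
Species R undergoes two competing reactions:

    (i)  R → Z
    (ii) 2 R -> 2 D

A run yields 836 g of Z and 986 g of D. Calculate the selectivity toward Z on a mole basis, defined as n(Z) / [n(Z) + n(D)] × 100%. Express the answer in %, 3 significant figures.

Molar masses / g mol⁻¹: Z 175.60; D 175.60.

n(Z) = 836 / 175.60 = 4.761 mol
n(D) = 986 / 175.60 = 5.615 mol
selectivity = 4.761/(4.761+5.615) × 100 = 45.88 %

45.9 %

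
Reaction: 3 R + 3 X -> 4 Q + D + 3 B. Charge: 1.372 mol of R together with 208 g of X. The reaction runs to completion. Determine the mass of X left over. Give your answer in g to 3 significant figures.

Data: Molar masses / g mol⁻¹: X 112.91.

53.1 g

n(R) = 1.372 mol
n(X) = 208.0 / 112.91 = 1.842 mol
n/ν for R = 1.372/3 = 0.4573
n/ν for X = 1.842/3 = 0.6140
Smallest n/ν is R → limiting reagent.
X consumed = (3/3) × 1.372 = 1.372 mol
X remaining = 1.842 − 1.372 = 0.4700 mol
mass = 0.4700 × 112.91 = 53.07 g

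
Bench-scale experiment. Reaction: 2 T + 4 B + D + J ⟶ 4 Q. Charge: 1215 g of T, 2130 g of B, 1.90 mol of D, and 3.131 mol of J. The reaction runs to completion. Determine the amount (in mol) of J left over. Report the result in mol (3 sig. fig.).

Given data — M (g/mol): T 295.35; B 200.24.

1.23 mol

n(T) = 1215 / 295.35 = 4.114 mol
n(B) = 2130 / 200.24 = 10.64 mol
n(D) = 1.900 mol
n(J) = 3.131 mol
n/ν → T: 2.057, B: 2.660, D: 1.900, J: 3.131; D is limiting.
J consumed = (1/1) × 1.900 = 1.900 mol
J remaining = 3.131 − 1.900 = 1.231 mol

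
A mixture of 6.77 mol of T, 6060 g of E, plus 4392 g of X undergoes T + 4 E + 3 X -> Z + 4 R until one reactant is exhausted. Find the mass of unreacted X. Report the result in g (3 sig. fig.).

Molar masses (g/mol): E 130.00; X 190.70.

n(T) = 6.770 mol
n(E) = 6060 / 130.00 = 46.62 mol
n(X) = 4392 / 190.70 = 23.03 mol
n/ν for T = 6.770/1 = 6.770
n/ν for E = 46.62/4 = 11.66
n/ν for X = 23.03/3 = 7.677
Smallest n/ν is T → limiting reagent.
X consumed = (3/1) × 6.770 = 20.31 mol
X remaining = 23.03 − 20.31 = 2.720 mol
mass = 2.720 × 190.70 = 518.7 g

519 g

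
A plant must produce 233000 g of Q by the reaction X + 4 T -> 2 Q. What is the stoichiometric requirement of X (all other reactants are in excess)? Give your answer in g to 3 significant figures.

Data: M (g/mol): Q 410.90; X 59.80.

17000 g

n(Q) = 233000 / 410.90 = 567.0 mol
n(X) = (1/2) × 567.0 = 283.5 mol
mass = 283.5 × 59.80 = 16950 g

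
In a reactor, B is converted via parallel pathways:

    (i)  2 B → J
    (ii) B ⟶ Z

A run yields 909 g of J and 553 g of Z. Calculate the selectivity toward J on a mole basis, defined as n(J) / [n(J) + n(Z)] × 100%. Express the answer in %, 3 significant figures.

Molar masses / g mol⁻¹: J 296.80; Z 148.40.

n(J) = 909 / 296.80 = 3.063 mol
n(Z) = 553 / 148.40 = 3.726 mol
selectivity = 3.063/(3.063+3.726) × 100 = 45.12 %

45.1 %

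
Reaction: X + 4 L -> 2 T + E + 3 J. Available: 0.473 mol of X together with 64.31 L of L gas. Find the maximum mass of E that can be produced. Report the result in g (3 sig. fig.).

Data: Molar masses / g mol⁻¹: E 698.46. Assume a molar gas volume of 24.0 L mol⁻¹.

330 g

n(X) = 0.4730 mol
n(L) = 64.31 / 24.0 = 2.680 mol
n/ν → X: 0.4730, L: 0.6700; X is limiting.
n(E) = (1/1) × 0.4730 = 0.4730 mol
mass = 0.4730 × 698.46 = 330.4 g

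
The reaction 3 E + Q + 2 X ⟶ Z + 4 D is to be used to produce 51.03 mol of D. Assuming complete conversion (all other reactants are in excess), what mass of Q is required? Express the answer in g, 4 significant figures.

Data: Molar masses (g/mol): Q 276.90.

3533 g

n(D) = 51.03 mol
n(Q) = (1/4) × 51.03 = 12.76 mol
mass = 12.76 × 276.90 = 3533 g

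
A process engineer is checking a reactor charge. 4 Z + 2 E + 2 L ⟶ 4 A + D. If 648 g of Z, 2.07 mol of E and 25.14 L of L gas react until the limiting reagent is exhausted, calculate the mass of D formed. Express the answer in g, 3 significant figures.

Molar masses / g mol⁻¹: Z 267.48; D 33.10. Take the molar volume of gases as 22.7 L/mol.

n(Z) = 648.0 / 267.48 = 2.423 mol
n(E) = 2.070 mol
n(L) = 25.14 / 22.7 = 1.107 mol
n/ν → Z: 0.6058, E: 1.035, L: 0.5535; L is limiting.
n(D) = (1/2) × 1.107 = 0.5535 mol
mass = 0.5535 × 33.10 = 18.32 g

18.3 g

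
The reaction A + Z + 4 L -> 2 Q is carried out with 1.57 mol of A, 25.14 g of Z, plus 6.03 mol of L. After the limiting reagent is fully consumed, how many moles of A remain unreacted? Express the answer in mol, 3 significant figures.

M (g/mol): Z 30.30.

0.740 mol

n(A) = 1.570 mol
n(Z) = 25.14 / 30.30 = 0.8297 mol
n(L) = 6.030 mol
n/ν → A: 1.570, Z: 0.8297, L: 1.508; Z is limiting.
A consumed = (1/1) × 0.8297 = 0.8297 mol
A remaining = 1.570 − 0.8297 = 0.7403 mol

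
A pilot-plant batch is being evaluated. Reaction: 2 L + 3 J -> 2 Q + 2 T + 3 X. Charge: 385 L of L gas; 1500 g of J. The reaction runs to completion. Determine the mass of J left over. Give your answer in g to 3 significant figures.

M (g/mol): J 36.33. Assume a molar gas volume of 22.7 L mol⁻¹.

n(L) = 385.0 / 22.7 = 16.96 mol
n(J) = 1500 / 36.33 = 41.29 mol
n/ν → L: 8.480, J: 13.76; L is limiting.
J consumed = (3/2) × 16.96 = 25.44 mol
J remaining = 41.29 − 25.44 = 15.85 mol
mass = 15.85 × 36.33 = 575.8 g

576 g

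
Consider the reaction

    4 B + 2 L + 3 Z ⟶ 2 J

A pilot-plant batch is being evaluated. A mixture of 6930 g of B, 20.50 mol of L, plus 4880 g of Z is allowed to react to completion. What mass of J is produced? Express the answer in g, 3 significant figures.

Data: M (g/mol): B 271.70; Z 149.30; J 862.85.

11000 g

n(B) = 6930 / 271.70 = 25.51 mol
n(L) = 20.50 mol
n(Z) = 4880 / 149.30 = 32.69 mol
n/ν for B = 25.51/4 = 6.378
n/ν for L = 20.50/2 = 10.25
n/ν for Z = 32.69/3 = 10.90
Smallest n/ν is B → limiting reagent.
n(J) = (2/4) × 25.51 = 12.76 mol
mass = 12.76 × 862.85 = 11010 g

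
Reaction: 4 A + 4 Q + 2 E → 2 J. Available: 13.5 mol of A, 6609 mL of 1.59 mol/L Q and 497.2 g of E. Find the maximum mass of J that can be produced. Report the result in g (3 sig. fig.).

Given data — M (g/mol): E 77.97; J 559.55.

2940 g

n(A) = 13.50 mol
n(Q) = 1.59 × 6609/1000 = 10.51 mol
n(E) = 497.2 / 77.97 = 6.377 mol
n/ν → A: 3.375, Q: 2.628, E: 3.189; Q is limiting.
n(J) = (2/4) × 10.51 = 5.255 mol
mass = 5.255 × 559.55 = 2940 g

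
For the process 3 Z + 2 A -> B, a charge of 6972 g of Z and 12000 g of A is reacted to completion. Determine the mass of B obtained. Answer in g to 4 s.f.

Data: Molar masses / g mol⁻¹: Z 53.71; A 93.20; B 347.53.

n(Z) = 6972 / 53.71 = 129.8 mol
n(A) = 12000 / 93.20 = 128.8 mol
n/ν for Z = 129.8/3 = 43.27
n/ν for A = 128.8/2 = 64.40
Smallest n/ν is Z → limiting reagent.
n(B) = (1/3) × 129.8 = 43.27 mol
mass = 43.27 × 347.53 = 15040 g

15040 g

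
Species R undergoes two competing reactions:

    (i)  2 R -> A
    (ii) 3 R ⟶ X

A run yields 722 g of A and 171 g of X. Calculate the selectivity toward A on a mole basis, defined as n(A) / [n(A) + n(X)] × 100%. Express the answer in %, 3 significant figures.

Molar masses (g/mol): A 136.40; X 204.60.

n(A) = 722 / 136.40 = 5.293 mol
n(X) = 171 / 204.60 = 0.8358 mol
selectivity = 5.293/(5.293+0.8358) × 100 = 86.36 %

86.4 %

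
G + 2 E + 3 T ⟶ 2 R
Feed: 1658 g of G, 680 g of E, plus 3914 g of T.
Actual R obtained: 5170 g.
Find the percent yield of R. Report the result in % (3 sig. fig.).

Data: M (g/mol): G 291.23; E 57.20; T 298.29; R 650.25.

n(G) = 1658 / 291.23 = 5.693 mol
n(E) = 680.0 / 57.20 = 11.89 mol
n(T) = 3914 / 298.29 = 13.12 mol
n/ν for G = 5.693/1 = 5.693
n/ν for E = 11.89/2 = 5.945
n/ν for T = 13.12/3 = 4.373
Smallest n/ν is T → limiting reagent.
theoretical n(R) = (2/3) × 13.12 = 8.747 mol → 5688 g
% yield = 5170 / 5688 × 100 = 90.89 %

90.9 %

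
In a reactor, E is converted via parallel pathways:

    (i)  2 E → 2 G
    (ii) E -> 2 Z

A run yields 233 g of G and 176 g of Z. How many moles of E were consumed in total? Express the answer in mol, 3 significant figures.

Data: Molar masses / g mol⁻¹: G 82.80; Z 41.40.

n(G) = 233 / 82.80 = 2.814 mol
n(Z) = 176 / 41.40 = 4.251 mol
n(E) via (i) = (2/2)×2.814 = 2.814 mol
n(E) via (ii) = (1/2)×4.251 = 2.126 mol
total n(E) = 2.814 + 2.126 = 4.940 mol

4.94 mol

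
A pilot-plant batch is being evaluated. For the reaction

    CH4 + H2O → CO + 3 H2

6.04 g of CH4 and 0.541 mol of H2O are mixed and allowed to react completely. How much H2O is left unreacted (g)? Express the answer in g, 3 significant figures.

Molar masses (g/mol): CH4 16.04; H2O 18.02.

2.96 g

n(CH4) = 6.040 / 16.04 = 0.3766 mol
n(H2O) = 0.5410 mol
n/ν for CH4 = 0.3766/1 = 0.3766
n/ν for H2O = 0.5410/1 = 0.5410
Smallest n/ν is CH4 → limiting reagent.
H2O consumed = (1/1) × 0.3766 = 0.3766 mol
H2O remaining = 0.5410 − 0.3766 = 0.1644 mol
mass = 0.1644 × 18.02 = 2.962 g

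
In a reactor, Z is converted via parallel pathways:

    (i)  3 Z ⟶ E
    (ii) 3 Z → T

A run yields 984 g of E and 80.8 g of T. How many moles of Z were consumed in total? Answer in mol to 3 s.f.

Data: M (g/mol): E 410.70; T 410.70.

7.78 mol

n(E) = 984 / 410.70 = 2.396 mol
n(T) = 80.8 / 410.70 = 0.1967 mol
n(Z) via (i) = (3/1)×2.396 = 7.188 mol
n(Z) via (ii) = (3/1)×0.1967 = 0.5901 mol
total n(Z) = 7.188 + 0.5901 = 7.778 mol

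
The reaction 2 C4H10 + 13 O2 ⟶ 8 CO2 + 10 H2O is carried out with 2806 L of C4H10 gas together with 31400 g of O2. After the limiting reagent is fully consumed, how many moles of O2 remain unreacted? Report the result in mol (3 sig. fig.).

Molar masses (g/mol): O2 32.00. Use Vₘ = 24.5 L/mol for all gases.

n(C4H10) = 2806 / 24.5 = 114.5 mol
n(O2) = 31400 / 32.00 = 981.3 mol
n/ν → C4H10: 57.25, O2: 75.48; C4H10 is limiting.
O2 consumed = (13/2) × 114.5 = 744.3 mol
O2 remaining = 981.3 − 744.3 = 237.0 mol

237 mol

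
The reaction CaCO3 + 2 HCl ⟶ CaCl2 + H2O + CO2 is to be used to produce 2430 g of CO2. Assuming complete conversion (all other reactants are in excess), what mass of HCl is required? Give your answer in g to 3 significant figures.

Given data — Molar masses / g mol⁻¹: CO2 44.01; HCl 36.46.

4030 g

n(CO2) = 2430 / 44.01 = 55.21 mol
n(HCl) = (2/1) × 55.21 = 110.4 mol
mass = 110.4 × 36.46 = 4025 g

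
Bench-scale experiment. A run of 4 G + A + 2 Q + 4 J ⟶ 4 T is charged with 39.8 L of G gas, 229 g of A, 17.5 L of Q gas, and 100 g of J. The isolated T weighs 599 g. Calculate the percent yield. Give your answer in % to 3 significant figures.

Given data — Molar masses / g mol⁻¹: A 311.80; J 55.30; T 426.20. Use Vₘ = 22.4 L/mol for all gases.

n(G) = 39.80 / 22.4 = 1.777 mol
n(A) = 229.0 / 311.80 = 0.7344 mol
n(Q) = 17.50 / 22.4 = 0.7813 mol
n(J) = 100.0 / 55.30 = 1.808 mol
n/ν for G = 1.777/4 = 0.4443
n/ν for A = 0.7344/1 = 0.7344
n/ν for Q = 0.7813/2 = 0.3907
n/ν for J = 1.808/4 = 0.4520
Smallest n/ν is Q → limiting reagent.
theoretical n(T) = (4/2) × 0.7813 = 1.563 mol → 666.2 g
% yield = 599 / 666.2 × 100 = 89.91 %

89.9 %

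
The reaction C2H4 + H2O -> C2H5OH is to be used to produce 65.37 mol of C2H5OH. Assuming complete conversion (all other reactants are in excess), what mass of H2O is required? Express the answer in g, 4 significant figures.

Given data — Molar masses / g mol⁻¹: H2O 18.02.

n(C2H5OH) = 65.37 mol
n(H2O) = (1/1) × 65.37 = 65.37 mol
mass = 65.37 × 18.02 = 1178 g

1178 g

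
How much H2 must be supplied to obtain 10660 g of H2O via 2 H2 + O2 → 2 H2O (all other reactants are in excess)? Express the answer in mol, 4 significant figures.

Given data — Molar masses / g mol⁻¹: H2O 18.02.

n(H2O) = 10660 / 18.02 = 591.6 mol
n(H2) = (2/2) × 591.6 = 591.6 mol

591.6 mol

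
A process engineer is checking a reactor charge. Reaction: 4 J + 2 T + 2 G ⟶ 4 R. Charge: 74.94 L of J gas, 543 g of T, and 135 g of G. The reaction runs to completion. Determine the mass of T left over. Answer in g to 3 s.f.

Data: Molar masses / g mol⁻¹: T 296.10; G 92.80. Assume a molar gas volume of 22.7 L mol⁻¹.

112 g

n(J) = 74.94 / 22.7 = 3.301 mol
n(T) = 543.0 / 296.10 = 1.834 mol
n(G) = 135.0 / 92.80 = 1.455 mol
n/ν for J = 3.301/4 = 0.8253
n/ν for T = 1.834/2 = 0.9170
n/ν for G = 1.455/2 = 0.7275
Smallest n/ν is G → limiting reagent.
T consumed = (2/2) × 1.455 = 1.455 mol
T remaining = 1.834 − 1.455 = 0.3790 mol
mass = 0.3790 × 296.10 = 112.2 g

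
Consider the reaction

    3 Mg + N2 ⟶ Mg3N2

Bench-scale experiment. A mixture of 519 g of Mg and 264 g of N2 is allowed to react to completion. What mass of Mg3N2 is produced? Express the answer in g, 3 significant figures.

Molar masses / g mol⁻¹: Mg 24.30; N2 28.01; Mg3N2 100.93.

719 g

n(Mg) = 519.0 / 24.30 = 21.36 mol
n(N2) = 264.0 / 28.01 = 9.425 mol
n/ν → Mg: 7.120, N2: 9.425; Mg is limiting.
n(Mg3N2) = (1/3) × 21.36 = 7.120 mol
mass = 7.120 × 100.93 = 718.6 g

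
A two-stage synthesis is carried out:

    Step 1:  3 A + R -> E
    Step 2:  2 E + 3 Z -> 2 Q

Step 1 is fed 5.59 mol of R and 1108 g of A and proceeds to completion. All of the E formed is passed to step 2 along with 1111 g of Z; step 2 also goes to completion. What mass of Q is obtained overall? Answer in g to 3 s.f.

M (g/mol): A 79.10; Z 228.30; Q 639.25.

2070 g

Step 1:
n(R) = 5.590 mol
n(A) = 1108 / 79.10 = 14.01 mol
n/ν for R = 5.590/1 = 5.590
n/ν for A = 14.01/3 = 4.670
Smallest n/ν is A → limiting reagent.
n(E) produced = (1/3) × 14.01 = 4.670 mol
Step 2:
n(E) available = 4.670 mol
n(Z) = 1111 / 228.30 = 4.866 mol
n/ν for E = 4.670/2 = 2.335
n/ν for Z = 4.866/3 = 1.622
Smallest n/ν is Z → limiting reagent.
n(Q) = (2/3) × 4.866 = 3.244 mol
mass = 3.244 × 639.25 = 2074 g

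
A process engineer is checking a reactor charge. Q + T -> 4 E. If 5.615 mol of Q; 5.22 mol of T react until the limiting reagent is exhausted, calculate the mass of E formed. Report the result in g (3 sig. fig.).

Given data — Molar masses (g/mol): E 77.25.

1610 g

n(Q) = 5.615 mol
n(T) = 5.220 mol
n/ν → Q: 5.615, T: 5.220; T is limiting.
n(E) = (4/1) × 5.220 = 20.88 mol
mass = 20.88 × 77.25 = 1613 g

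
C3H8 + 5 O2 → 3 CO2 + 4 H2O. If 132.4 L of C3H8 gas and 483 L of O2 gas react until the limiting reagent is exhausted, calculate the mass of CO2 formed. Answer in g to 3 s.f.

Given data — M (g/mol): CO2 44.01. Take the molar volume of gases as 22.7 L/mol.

n(C3H8) = 132.4 / 22.7 = 5.833 mol
n(O2) = 483.0 / 22.7 = 21.28 mol
n/ν for C3H8 = 5.833/1 = 5.833
n/ν for O2 = 21.28/5 = 4.256
Smallest n/ν is O2 → limiting reagent.
n(CO2) = (3/5) × 21.28 = 12.77 mol
mass = 12.77 × 44.01 = 562.0 g

562 g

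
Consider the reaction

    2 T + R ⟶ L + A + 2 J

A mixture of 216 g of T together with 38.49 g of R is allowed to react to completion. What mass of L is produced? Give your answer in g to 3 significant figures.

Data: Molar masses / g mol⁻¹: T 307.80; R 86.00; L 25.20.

8.84 g

n(T) = 216.0 / 307.80 = 0.7018 mol
n(R) = 38.49 / 86.00 = 0.4476 mol
n/ν → T: 0.3509, R: 0.4476; T is limiting.
n(L) = (1/2) × 0.7018 = 0.3509 mol
mass = 0.3509 × 25.20 = 8.843 g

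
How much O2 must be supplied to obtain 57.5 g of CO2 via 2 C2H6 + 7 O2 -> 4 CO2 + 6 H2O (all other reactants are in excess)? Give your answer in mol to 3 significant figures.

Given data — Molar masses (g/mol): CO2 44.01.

n(CO2) = 57.5 / 44.01 = 1.307 mol
n(O2) = (7/4) × 1.307 = 2.287 mol

2.29 mol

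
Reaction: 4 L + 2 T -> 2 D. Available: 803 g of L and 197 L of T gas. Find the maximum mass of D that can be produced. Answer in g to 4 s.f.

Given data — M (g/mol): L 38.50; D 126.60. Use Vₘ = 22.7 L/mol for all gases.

1099 g

n(L) = 803.0 / 38.50 = 20.86 mol
n(T) = 197.0 / 22.7 = 8.678 mol
n/ν → L: 5.215, T: 4.339; T is limiting.
n(D) = (2/2) × 8.678 = 8.678 mol
mass = 8.678 × 126.60 = 1099 g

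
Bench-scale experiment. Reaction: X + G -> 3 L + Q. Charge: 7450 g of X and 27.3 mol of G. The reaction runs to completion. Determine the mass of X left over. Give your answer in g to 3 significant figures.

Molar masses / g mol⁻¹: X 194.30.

2150 g

n(X) = 7450 / 194.30 = 38.34 mol
n(G) = 27.30 mol
n/ν → X: 38.34, G: 27.30; G is limiting.
X consumed = (1/1) × 27.30 = 27.30 mol
X remaining = 38.34 − 27.30 = 11.04 mol
mass = 11.04 × 194.30 = 2145 g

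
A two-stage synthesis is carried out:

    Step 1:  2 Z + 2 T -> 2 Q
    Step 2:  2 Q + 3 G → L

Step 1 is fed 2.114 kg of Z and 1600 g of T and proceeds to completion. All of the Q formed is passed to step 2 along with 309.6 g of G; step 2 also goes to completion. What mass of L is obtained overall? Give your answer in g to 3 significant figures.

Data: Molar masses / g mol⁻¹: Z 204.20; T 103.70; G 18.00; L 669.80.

Step 1:
n(Z) = 2.114×1000 / 204.20 = 10.35 mol
n(T) = 1600 / 103.70 = 15.43 mol
n/ν → Z: 5.175, T: 7.715; Z is limiting.
n(Q) produced = (2/2) × 10.35 = 10.35 mol
Step 2:
n(Q) available = 10.35 mol
n(G) = 309.6 / 18.00 = 17.20 mol
n/ν → Q: 5.175, G: 5.733; Q is limiting.
n(L) = (1/2) × 10.35 = 5.175 mol
mass = 5.175 × 669.80 = 3466 g

3470 g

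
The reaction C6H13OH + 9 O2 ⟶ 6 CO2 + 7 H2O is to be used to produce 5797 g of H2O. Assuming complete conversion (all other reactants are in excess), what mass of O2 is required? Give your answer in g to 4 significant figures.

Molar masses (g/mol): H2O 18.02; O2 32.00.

13240 g

n(H2O) = 5797 / 18.02 = 321.7 mol
n(O2) = (9/7) × 321.7 = 413.6 mol
mass = 413.6 × 32.00 = 13240 g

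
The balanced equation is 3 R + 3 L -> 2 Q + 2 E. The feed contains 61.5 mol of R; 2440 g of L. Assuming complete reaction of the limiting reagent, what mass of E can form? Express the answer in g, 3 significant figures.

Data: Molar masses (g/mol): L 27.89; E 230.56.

9450 g

n(R) = 61.50 mol
n(L) = 2440 / 27.89 = 87.49 mol
n/ν → R: 20.50, L: 29.16; R is limiting.
n(E) = (2/3) × 61.50 = 41.00 mol
mass = 41.00 × 230.56 = 9453 g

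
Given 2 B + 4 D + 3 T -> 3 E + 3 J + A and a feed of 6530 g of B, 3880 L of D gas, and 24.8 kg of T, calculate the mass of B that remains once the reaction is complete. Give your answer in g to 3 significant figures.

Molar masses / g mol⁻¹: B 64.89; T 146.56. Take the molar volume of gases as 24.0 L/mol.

n(B) = 6530 / 64.89 = 100.6 mol
n(D) = 3880 / 24.0 = 161.7 mol
n(T) = 24.80×1000 / 146.56 = 169.2 mol
n/ν → B: 50.30, D: 40.43, T: 56.40; D is limiting.
B consumed = (2/4) × 161.7 = 80.85 mol
B remaining = 100.6 − 80.85 = 19.75 mol
mass = 19.75 × 64.89 = 1282 g

1280 g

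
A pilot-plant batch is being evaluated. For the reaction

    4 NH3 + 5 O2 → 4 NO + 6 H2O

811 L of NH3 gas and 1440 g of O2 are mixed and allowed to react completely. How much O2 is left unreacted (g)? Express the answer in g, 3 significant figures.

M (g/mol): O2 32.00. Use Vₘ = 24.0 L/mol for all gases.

88.3 g

n(NH3) = 811.0 / 24.0 = 33.79 mol
n(O2) = 1440 / 32.00 = 45.00 mol
n/ν for NH3 = 33.79/4 = 8.448
n/ν for O2 = 45.00/5 = 9.000
Smallest n/ν is NH3 → limiting reagent.
O2 consumed = (5/4) × 33.79 = 42.24 mol
O2 remaining = 45.00 − 42.24 = 2.760 mol
mass = 2.760 × 32.00 = 88.32 g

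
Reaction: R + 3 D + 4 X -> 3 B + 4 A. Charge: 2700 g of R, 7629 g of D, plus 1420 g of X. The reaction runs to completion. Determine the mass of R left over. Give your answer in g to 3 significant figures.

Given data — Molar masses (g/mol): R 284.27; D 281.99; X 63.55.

n(R) = 2700 / 284.27 = 9.498 mol
n(D) = 7629 / 281.99 = 27.05 mol
n(X) = 1420 / 63.55 = 22.34 mol
n/ν → R: 9.498, D: 9.017, X: 5.585; X is limiting.
R consumed = (1/4) × 22.34 = 5.585 mol
R remaining = 9.498 − 5.585 = 3.913 mol
mass = 3.913 × 284.27 = 1112 g

1110 g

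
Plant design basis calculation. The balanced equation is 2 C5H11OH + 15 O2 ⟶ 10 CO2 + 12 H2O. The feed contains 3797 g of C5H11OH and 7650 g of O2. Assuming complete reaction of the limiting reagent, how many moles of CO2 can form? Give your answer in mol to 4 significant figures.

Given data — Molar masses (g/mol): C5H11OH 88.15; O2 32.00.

n(C5H11OH) = 3797 / 88.15 = 43.07 mol
n(O2) = 7650 / 32.00 = 239.1 mol
n/ν for C5H11OH = 43.07/2 = 21.54
n/ν for O2 = 239.1/15 = 15.94
Smallest n/ν is O2 → limiting reagent.
n(CO2) = (10/15) × 239.1 = 159.4 mol

159.4 mol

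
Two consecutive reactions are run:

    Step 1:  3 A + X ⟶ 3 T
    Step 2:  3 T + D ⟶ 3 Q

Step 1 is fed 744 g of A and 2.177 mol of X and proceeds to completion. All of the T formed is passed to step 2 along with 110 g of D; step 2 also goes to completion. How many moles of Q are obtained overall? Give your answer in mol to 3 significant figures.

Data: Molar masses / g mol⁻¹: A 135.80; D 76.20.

Step 1:
n(A) = 744.0 / 135.80 = 5.479 mol
n(X) = 2.177 mol
n/ν for A = 5.479/3 = 1.826
n/ν for X = 2.177/1 = 2.177
Smallest n/ν is A → limiting reagent.
n(T) produced = (3/3) × 5.479 = 5.479 mol
Step 2:
n(T) available = 5.479 mol
n(D) = 110.0 / 76.20 = 1.444 mol
n/ν for T = 5.479/3 = 1.826
n/ν for D = 1.444/1 = 1.444
Smallest n/ν is D → limiting reagent.
n(Q) = (3/1) × 1.444 = 4.332 mol

4.33 mol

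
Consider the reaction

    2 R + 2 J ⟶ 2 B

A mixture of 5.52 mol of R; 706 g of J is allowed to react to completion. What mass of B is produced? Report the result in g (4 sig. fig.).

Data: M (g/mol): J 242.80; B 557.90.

n(R) = 5.520 mol
n(J) = 706.0 / 242.80 = 2.908 mol
n/ν for R = 5.520/2 = 2.760
n/ν for J = 2.908/2 = 1.454
Smallest n/ν is J → limiting reagent.
n(B) = (2/2) × 2.908 = 2.908 mol
mass = 2.908 × 557.90 = 1622 g

1622 g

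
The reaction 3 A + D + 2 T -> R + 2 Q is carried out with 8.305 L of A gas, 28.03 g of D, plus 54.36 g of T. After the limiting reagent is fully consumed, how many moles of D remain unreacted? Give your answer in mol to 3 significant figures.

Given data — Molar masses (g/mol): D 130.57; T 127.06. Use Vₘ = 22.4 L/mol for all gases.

0.0911 mol

n(A) = 8.305 / 22.4 = 0.3708 mol
n(D) = 28.03 / 130.57 = 0.2147 mol
n(T) = 54.36 / 127.06 = 0.4278 mol
n/ν → A: 0.1236, D: 0.2147, T: 0.2139; A is limiting.
D consumed = (1/3) × 0.3708 = 0.1236 mol
D remaining = 0.2147 − 0.1236 = 0.09110 mol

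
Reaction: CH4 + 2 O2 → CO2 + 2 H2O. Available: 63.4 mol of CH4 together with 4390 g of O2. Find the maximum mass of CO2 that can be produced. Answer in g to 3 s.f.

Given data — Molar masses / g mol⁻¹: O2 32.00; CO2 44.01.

n(CH4) = 63.40 mol
n(O2) = 4390 / 32.00 = 137.2 mol
n/ν for CH4 = 63.40/1 = 63.40
n/ν for O2 = 137.2/2 = 68.60
Smallest n/ν is CH4 → limiting reagent.
n(CO2) = (1/1) × 63.40 = 63.40 mol
mass = 63.40 × 44.01 = 2790 g

2790 g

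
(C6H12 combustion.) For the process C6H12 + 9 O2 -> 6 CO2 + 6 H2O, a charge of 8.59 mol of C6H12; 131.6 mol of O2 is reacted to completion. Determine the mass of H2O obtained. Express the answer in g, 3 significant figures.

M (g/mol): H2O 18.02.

929 g

n(C6H12) = 8.590 mol
n(O2) = 131.6 mol
n/ν for C6H12 = 8.590/1 = 8.590
n/ν for O2 = 131.6/9 = 14.62
Smallest n/ν is C6H12 → limiting reagent.
n(H2O) = (6/1) × 8.590 = 51.54 mol
mass = 51.54 × 18.02 = 928.8 g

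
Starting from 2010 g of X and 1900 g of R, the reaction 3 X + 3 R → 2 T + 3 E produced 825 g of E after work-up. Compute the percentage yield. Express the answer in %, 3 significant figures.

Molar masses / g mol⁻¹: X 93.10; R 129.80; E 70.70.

n(X) = 2010 / 93.10 = 21.59 mol
n(R) = 1900 / 129.80 = 14.64 mol
n/ν → X: 7.197, R: 4.880; R is limiting.
theoretical n(E) = (3/3) × 14.64 = 14.64 mol → 1035 g
% yield = 825 / 1035 × 100 = 79.71 %

79.7 %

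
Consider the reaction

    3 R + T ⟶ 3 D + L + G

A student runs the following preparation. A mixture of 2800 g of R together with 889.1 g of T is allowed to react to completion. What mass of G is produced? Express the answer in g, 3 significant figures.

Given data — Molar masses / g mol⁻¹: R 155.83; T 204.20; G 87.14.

n(R) = 2800 / 155.83 = 17.97 mol
n(T) = 889.1 / 204.20 = 4.354 mol
n/ν for R = 17.97/3 = 5.990
n/ν for T = 4.354/1 = 4.354
Smallest n/ν is T → limiting reagent.
n(G) = (1/1) × 4.354 = 4.354 mol
mass = 4.354 × 87.14 = 379.4 g

379 g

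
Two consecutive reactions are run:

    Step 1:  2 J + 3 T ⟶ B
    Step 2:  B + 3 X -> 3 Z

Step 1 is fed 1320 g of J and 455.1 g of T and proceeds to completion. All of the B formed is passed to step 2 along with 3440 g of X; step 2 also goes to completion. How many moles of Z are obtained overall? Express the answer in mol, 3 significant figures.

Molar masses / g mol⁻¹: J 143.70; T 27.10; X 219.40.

13.8 mol

Step 1:
n(J) = 1320 / 143.70 = 9.186 mol
n(T) = 455.1 / 27.10 = 16.79 mol
n/ν → J: 4.593, T: 5.597; J is limiting.
n(B) produced = (1/2) × 9.186 = 4.593 mol
Step 2:
n(B) available = 4.593 mol
n(X) = 3440 / 219.40 = 15.68 mol
n/ν → B: 4.593, X: 5.227; B is limiting.
n(Z) = (3/1) × 4.593 = 13.78 mol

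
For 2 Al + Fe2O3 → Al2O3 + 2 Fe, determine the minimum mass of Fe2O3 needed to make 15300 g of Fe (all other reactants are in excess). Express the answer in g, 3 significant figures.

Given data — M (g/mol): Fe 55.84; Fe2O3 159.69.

n(Fe) = 15300 / 55.84 = 274.0 mol
n(Fe2O3) = (1/2) × 274.0 = 137.0 mol
mass = 137.0 × 159.69 = 21880 g

21900 g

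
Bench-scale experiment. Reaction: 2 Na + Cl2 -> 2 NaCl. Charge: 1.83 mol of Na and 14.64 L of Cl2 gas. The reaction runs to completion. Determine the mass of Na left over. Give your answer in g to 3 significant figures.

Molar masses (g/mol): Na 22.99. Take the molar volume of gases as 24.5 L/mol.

14.6 g

n(Na) = 1.830 mol
n(Cl2) = 14.64 / 24.5 = 0.5976 mol
n/ν → Na: 0.9150, Cl2: 0.5976; Cl2 is limiting.
Na consumed = (2/1) × 0.5976 = 1.195 mol
Na remaining = 1.830 − 1.195 = 0.6350 mol
mass = 0.6350 × 22.99 = 14.60 g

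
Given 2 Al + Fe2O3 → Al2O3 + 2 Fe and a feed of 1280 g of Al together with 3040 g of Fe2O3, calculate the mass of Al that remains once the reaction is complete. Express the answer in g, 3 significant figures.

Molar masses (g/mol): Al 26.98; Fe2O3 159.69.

n(Al) = 1280 / 26.98 = 47.44 mol
n(Fe2O3) = 3040 / 159.69 = 19.04 mol
n/ν for Al = 47.44/2 = 23.72
n/ν for Fe2O3 = 19.04/1 = 19.04
Smallest n/ν is Fe2O3 → limiting reagent.
Al consumed = (2/1) × 19.04 = 38.08 mol
Al remaining = 47.44 − 38.08 = 9.360 mol
mass = 9.360 × 26.98 = 252.5 g

253 g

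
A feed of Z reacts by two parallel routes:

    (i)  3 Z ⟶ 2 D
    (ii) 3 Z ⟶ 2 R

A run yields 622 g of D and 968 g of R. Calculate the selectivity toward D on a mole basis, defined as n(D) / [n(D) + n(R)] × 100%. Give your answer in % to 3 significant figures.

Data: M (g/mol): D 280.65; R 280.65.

n(D) = 622 / 280.65 = 2.216 mol
n(R) = 968 / 280.65 = 3.449 mol
selectivity = 2.216/(2.216+3.449) × 100 = 39.12 %

39.1 %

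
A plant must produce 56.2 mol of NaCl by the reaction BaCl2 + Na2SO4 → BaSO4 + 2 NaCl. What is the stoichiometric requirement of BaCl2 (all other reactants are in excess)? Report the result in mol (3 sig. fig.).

n(NaCl) = 56.20 mol
n(BaCl2) = (1/2) × 56.20 = 28.10 mol

28.1 mol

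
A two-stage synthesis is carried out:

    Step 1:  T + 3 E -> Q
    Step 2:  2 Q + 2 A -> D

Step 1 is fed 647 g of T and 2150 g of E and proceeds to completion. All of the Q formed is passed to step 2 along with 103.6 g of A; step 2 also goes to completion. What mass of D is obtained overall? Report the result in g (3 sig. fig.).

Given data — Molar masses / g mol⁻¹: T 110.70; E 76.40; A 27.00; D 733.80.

1410 g

Step 1:
n(T) = 647.0 / 110.70 = 5.845 mol
n(E) = 2150 / 76.40 = 28.14 mol
n/ν for T = 5.845/1 = 5.845
n/ν for E = 28.14/3 = 9.380
Smallest n/ν is T → limiting reagent.
n(Q) produced = (1/1) × 5.845 = 5.845 mol
Step 2:
n(Q) available = 5.845 mol
n(A) = 103.6 / 27.00 = 3.837 mol
n/ν for Q = 5.845/2 = 2.923
n/ν for A = 3.837/2 = 1.919
Smallest n/ν is A → limiting reagent.
n(D) = (1/2) × 3.837 = 1.919 mol
mass = 1.919 × 733.80 = 1408 g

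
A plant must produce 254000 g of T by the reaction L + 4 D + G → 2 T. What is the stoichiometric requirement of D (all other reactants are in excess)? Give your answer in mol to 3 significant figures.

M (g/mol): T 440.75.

n(T) = 254000 / 440.75 = 576.3 mol
n(D) = (4/2) × 576.3 = 1153 mol

1150 mol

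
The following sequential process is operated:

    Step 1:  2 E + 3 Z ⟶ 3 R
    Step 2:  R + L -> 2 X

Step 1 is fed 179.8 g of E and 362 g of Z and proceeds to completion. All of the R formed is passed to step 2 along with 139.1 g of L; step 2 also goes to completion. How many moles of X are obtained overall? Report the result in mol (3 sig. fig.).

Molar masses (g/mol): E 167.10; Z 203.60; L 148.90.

Step 1:
n(E) = 179.8 / 167.10 = 1.076 mol
n(Z) = 362.0 / 203.60 = 1.778 mol
n/ν for E = 1.076/2 = 0.5380
n/ν for Z = 1.778/3 = 0.5927
Smallest n/ν is E → limiting reagent.
n(R) produced = (3/2) × 1.076 = 1.614 mol
Step 2:
n(R) available = 1.614 mol
n(L) = 139.1 / 148.90 = 0.9342 mol
n/ν for R = 1.614/1 = 1.614
n/ν for L = 0.9342/1 = 0.9342
Smallest n/ν is L → limiting reagent.
n(X) = (2/1) × 0.9342 = 1.868 mol

1.87 mol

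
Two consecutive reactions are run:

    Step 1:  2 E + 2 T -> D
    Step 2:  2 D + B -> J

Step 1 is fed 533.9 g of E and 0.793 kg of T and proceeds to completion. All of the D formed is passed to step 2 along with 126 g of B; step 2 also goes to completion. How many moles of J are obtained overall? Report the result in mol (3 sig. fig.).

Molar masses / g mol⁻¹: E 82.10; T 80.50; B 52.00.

1.63 mol

Step 1:
n(E) = 533.9 / 82.10 = 6.503 mol
n(T) = 0.7930×1000 / 80.50 = 9.851 mol
n/ν for E = 6.503/2 = 3.252
n/ν for T = 9.851/2 = 4.926
Smallest n/ν is E → limiting reagent.
n(D) produced = (1/2) × 6.503 = 3.252 mol
Step 2:
n(D) available = 3.252 mol
n(B) = 126.0 / 52.00 = 2.423 mol
n/ν for D = 3.252/2 = 1.626
n/ν for B = 2.423/1 = 2.423
Smallest n/ν is D → limiting reagent.
n(J) = (1/2) × 3.252 = 1.626 mol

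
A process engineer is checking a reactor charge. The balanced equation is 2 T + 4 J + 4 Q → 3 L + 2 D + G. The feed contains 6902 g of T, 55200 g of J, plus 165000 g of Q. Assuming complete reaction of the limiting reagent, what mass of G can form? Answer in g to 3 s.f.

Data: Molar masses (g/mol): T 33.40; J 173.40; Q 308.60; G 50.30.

n(T) = 6902 / 33.40 = 206.6 mol
n(J) = 55200 / 173.40 = 318.3 mol
n(Q) = 165000 / 308.60 = 534.7 mol
n/ν for T = 206.6/2 = 103.3
n/ν for J = 318.3/4 = 79.58
n/ν for Q = 534.7/4 = 133.7
Smallest n/ν is J → limiting reagent.
n(G) = (1/4) × 318.3 = 79.58 mol
mass = 79.58 × 50.30 = 4003 g

4000 g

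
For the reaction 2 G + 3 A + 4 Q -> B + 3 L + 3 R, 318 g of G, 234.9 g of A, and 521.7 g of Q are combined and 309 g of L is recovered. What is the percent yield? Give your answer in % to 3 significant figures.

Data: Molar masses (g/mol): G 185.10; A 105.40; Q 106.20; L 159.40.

87.0 %

n(G) = 318.0 / 185.10 = 1.718 mol
n(A) = 234.9 / 105.40 = 2.229 mol
n(Q) = 521.7 / 106.20 = 4.912 mol
n/ν → G: 0.8590, A: 0.7430, Q: 1.228; A is limiting.
theoretical n(L) = (3/3) × 2.229 = 2.229 mol → 355.3 g
% yield = 309 / 355.3 × 100 = 86.97 %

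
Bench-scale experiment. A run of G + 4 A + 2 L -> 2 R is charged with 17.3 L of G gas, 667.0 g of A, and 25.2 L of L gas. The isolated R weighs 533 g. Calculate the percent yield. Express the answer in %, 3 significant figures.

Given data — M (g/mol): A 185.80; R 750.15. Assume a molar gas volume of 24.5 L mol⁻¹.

n(G) = 17.30 / 24.5 = 0.7061 mol
n(A) = 667.0 / 185.80 = 3.590 mol
n(L) = 25.20 / 24.5 = 1.029 mol
n/ν → G: 0.7061, A: 0.8975, L: 0.5145; L is limiting.
theoretical n(R) = (2/2) × 1.029 = 1.029 mol → 771.9 g
% yield = 533 / 771.9 × 100 = 69.05 %

69.1 %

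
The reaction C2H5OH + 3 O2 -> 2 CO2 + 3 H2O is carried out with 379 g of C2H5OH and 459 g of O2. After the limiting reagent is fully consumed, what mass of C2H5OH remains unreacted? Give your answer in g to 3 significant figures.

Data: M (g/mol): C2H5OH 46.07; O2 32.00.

n(C2H5OH) = 379.0 / 46.07 = 8.227 mol
n(O2) = 459.0 / 32.00 = 14.34 mol
n/ν → C2H5OH: 8.227, O2: 4.780; O2 is limiting.
C2H5OH consumed = (1/3) × 14.34 = 4.780 mol
C2H5OH remaining = 8.227 − 4.780 = 3.447 mol
mass = 3.447 × 46.07 = 158.8 g

159 g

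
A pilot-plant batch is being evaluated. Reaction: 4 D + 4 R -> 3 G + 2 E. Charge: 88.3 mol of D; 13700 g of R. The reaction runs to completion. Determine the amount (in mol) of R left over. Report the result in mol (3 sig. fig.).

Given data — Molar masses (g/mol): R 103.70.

n(D) = 88.30 mol
n(R) = 13700 / 103.70 = 132.1 mol
n/ν for D = 88.30/4 = 22.08
n/ν for R = 132.1/4 = 33.03
Smallest n/ν is D → limiting reagent.
R consumed = (4/4) × 88.30 = 88.30 mol
R remaining = 132.1 − 88.30 = 43.80 mol

43.8 mol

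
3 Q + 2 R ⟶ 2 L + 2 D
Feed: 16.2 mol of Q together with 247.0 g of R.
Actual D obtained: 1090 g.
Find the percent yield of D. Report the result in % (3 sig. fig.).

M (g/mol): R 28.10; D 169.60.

n(Q) = 16.20 mol
n(R) = 247.0 / 28.10 = 8.790 mol
n/ν for Q = 16.20/3 = 5.400
n/ν for R = 8.790/2 = 4.395
Smallest n/ν is R → limiting reagent.
theoretical n(D) = (2/2) × 8.790 = 8.790 mol → 1491 g
% yield = 1090 / 1491 × 100 = 73.11 %

73.1 %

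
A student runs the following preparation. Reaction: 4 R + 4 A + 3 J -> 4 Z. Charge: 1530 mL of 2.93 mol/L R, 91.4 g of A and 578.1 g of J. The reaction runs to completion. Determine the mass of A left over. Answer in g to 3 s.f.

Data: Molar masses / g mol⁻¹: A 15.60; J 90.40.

21.5 g

n(R) = 2.93 × 1530/1000 = 4.483 mol
n(A) = 91.40 / 15.60 = 5.859 mol
n(J) = 578.1 / 90.40 = 6.395 mol
n/ν for R = 4.483/4 = 1.121
n/ν for A = 5.859/4 = 1.465
n/ν for J = 6.395/3 = 2.132
Smallest n/ν is R → limiting reagent.
A consumed = (4/4) × 4.483 = 4.483 mol
A remaining = 5.859 − 4.483 = 1.376 mol
mass = 1.376 × 15.60 = 21.47 g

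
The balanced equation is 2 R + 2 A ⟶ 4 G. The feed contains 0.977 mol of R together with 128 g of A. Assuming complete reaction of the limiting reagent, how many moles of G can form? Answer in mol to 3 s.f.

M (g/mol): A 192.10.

1.33 mol

n(R) = 0.9770 mol
n(A) = 128.0 / 192.10 = 0.6663 mol
n/ν for R = 0.9770/2 = 0.4885
n/ν for A = 0.6663/2 = 0.3332
Smallest n/ν is A → limiting reagent.
n(G) = (4/2) × 0.6663 = 1.333 mol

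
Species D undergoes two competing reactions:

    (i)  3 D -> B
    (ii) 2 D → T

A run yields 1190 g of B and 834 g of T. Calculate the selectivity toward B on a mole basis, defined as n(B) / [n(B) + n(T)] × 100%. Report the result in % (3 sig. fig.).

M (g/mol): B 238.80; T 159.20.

48.8 %

n(B) = 1190 / 238.80 = 4.983 mol
n(T) = 834 / 159.20 = 5.239 mol
selectivity = 4.983/(4.983+5.239) × 100 = 48.75 %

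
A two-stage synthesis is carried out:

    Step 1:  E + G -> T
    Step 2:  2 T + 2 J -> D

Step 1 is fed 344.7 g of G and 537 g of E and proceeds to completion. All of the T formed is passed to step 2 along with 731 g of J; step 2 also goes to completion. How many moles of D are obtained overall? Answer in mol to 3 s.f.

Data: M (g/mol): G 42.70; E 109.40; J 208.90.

1.75 mol

Step 1:
n(G) = 344.7 / 42.70 = 8.073 mol
n(E) = 537.0 / 109.40 = 4.909 mol
n/ν → G: 8.073, E: 4.909; E is limiting.
n(T) produced = (1/1) × 4.909 = 4.909 mol
Step 2:
n(T) available = 4.909 mol
n(J) = 731.0 / 208.90 = 3.499 mol
n/ν → T: 2.455, J: 1.750; J is limiting.
n(D) = (1/2) × 3.499 = 1.750 mol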